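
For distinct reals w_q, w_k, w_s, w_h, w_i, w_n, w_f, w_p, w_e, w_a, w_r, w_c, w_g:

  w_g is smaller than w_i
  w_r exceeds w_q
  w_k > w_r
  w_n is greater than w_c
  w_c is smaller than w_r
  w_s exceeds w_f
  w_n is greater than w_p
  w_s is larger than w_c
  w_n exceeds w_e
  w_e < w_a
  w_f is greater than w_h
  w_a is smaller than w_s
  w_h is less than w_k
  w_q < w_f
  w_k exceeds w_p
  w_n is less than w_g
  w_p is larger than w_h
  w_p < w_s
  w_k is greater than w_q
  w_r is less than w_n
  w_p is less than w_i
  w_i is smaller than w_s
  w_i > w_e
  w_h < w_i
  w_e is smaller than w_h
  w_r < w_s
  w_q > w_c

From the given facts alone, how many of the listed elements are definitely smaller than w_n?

The elements the relations force below w_n are w_e, w_h, w_c, w_q, w_p, w_r — no chain reaches any other.
That is 6.

6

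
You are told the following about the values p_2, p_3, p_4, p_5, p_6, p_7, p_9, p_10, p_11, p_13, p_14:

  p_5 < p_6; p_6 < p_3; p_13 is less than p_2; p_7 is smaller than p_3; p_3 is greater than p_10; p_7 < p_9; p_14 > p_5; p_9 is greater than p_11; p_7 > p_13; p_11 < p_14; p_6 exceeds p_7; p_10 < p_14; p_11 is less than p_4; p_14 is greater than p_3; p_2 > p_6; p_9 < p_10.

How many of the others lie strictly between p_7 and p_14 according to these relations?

4

Chaining upward from p_7 reaches: p_9, p_6, p_10, p_3, p_2.
Chaining downward from p_14 reaches: p_13, p_11, p_9, p_5, p_6, p_10, p_3.
Strictly between p_7 and p_14 are those in both lists: p_9, p_6, p_10, p_3 — 4 elements.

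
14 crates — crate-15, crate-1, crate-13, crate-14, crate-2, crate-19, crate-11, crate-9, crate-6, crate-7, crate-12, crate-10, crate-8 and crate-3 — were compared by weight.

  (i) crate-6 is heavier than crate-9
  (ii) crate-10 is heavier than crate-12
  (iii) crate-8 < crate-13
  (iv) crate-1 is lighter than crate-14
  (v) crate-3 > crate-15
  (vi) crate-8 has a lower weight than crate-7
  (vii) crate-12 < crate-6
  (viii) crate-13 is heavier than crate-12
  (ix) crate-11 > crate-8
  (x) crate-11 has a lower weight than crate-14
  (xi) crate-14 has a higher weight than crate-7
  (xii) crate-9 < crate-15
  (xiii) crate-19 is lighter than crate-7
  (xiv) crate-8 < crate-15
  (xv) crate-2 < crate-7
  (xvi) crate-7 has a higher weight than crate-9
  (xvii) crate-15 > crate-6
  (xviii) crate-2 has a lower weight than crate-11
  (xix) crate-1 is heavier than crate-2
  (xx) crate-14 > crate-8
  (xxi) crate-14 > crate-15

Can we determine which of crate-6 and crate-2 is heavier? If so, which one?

undetermined

Following every chain through crate-6: above crate-6 we get crate-15, crate-3, crate-14; below crate-6 we get crate-9, crate-12.
crate-2 is not reached, and no chain runs the other way from crate-2 to crate-6.
So the given relations leave the order of crate-6 and crate-2 undetermined.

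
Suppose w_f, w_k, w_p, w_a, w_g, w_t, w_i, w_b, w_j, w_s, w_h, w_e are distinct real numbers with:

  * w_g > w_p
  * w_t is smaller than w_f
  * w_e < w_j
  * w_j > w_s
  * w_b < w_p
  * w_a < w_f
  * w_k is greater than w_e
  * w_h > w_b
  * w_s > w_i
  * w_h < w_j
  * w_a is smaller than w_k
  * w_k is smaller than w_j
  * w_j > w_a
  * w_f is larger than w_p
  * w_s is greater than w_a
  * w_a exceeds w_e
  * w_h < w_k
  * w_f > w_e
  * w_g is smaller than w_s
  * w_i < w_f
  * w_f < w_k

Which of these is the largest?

w_j

w_t is not greatest since w_t < w_f; w_e is not greatest since w_e < w_f; w_a is not greatest since w_a < w_j; w_b is not greatest since w_b < w_p; w_p is not greatest since w_p < w_f; w_g is not greatest since w_g < w_s; w_i is not greatest since w_i < w_s; w_s is not greatest since w_s < w_j; w_h is not greatest since w_h < w_j; w_f is not greatest since w_f < w_k; w_k is not greatest since w_k < w_j.
Only w_j has nothing above it, so w_j is the largest.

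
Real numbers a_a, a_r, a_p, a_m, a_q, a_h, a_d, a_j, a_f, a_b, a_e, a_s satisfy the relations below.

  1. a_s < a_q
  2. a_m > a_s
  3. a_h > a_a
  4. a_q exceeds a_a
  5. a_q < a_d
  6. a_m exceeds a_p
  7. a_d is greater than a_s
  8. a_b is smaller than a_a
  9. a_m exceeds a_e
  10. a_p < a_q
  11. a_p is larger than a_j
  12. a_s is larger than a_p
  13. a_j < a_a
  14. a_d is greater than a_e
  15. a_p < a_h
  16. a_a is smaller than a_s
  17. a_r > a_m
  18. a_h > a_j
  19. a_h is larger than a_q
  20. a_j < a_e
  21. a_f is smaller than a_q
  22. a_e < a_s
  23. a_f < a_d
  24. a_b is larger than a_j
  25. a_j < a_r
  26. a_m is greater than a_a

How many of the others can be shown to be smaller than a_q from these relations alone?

The elements the relations force below a_q are a_j, a_b, a_e, a_f, a_p, a_a, a_s — no chain reaches any other.
That is 7.

7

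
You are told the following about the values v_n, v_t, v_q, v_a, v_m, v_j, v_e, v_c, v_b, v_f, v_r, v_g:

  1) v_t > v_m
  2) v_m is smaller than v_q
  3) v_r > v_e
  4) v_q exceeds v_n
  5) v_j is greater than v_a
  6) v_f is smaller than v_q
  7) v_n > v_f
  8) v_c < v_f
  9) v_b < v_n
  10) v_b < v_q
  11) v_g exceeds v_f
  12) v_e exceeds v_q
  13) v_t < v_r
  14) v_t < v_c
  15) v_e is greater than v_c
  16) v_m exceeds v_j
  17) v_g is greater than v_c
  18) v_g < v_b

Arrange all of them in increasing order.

v_a < v_j < v_m < v_t < v_c < v_f < v_g < v_b < v_n < v_q < v_e < v_r

Nothing is placed below v_a, so it is least; from there v_a < v_j; v_j < v_m; v_m < v_t; v_t < v_c; v_c < v_f; v_f < v_g; v_g < v_b; v_b < v_n; v_n < v_q; v_q < v_e; v_e < v_r, each given directly.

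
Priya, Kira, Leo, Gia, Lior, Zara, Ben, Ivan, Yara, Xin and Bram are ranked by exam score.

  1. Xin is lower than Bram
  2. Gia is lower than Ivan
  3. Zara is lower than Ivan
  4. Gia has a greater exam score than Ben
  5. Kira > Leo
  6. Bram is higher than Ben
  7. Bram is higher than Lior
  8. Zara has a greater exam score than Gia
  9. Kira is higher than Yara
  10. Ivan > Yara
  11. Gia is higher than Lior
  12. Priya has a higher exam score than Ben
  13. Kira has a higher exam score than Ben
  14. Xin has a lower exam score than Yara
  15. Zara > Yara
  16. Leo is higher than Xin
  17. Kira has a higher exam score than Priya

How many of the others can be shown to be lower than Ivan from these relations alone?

6

Directly below Ivan: Yara, Gia, Zara.
One step further: Xin, Ben, Lior (6 so far).
Nothing else is reachable below Ivan; 6 in all.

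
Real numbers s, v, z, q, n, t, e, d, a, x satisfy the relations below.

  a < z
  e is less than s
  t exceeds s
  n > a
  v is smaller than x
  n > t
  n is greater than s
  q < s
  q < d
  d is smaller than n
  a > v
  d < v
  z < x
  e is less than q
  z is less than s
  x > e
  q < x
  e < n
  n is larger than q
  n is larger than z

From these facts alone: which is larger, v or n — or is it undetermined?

v < a and a < z give v < z.
Then z < s extends the chain to s.
Then s < t extends the chain to t.
Then t < n extends the chain to n.
So n is larger.

n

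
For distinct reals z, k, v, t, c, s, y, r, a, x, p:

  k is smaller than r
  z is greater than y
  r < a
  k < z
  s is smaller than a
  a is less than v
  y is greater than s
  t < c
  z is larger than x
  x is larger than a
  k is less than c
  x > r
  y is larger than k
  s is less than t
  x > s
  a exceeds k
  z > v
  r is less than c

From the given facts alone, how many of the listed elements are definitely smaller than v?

4

The elements the relations force below v are s, k, r, a — no chain reaches any other.
That is 4.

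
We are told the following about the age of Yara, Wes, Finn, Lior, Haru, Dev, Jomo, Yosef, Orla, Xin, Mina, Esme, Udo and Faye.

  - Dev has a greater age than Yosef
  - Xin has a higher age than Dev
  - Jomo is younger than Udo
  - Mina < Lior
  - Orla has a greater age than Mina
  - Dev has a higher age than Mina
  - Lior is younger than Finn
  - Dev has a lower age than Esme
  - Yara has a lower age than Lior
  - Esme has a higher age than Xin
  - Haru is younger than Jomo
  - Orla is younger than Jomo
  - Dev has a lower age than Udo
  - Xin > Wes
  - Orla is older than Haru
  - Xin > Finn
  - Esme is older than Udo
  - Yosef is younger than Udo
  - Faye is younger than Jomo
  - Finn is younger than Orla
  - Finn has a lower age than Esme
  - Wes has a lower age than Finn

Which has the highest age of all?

Yara is not greatest since Yara < Lior; Yosef is not greatest since Yosef < Udo; Faye is not greatest since Faye < Jomo; Mina is not greatest since Mina < Dev; Wes is not greatest since Wes < Xin; Haru is not greatest since Haru < Jomo; Lior is not greatest since Lior < Finn; Dev is not greatest since Dev < Esme; Finn is not greatest since Finn < Orla; Orla is not greatest since Orla < Jomo; Jomo is not greatest since Jomo < Udo; Udo is not greatest since Udo < Esme; Xin is not greatest since Xin < Esme.
Only Esme has nothing above it, so Esme is the highest age.

Esme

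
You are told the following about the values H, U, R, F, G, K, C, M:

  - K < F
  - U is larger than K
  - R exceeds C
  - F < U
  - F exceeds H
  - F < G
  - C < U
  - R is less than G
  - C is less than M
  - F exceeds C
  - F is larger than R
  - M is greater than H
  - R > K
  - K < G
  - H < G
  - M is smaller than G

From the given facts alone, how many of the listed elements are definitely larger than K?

4

From K the given relations immediately reach R, F, G, U.
No other element is forced above K by the given relations, so the count is 4.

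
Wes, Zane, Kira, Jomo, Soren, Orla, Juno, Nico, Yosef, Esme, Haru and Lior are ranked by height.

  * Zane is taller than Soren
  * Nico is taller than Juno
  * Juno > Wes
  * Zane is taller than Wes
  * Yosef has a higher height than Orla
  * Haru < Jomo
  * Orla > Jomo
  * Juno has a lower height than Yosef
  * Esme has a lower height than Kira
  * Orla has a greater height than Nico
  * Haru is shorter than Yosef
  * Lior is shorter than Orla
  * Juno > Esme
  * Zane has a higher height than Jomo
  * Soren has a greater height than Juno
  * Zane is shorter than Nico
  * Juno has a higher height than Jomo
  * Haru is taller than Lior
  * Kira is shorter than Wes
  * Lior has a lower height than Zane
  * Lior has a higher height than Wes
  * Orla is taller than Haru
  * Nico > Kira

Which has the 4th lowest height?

The consecutive relations fix a unique order: Esme < Kira < Wes < Lior < Haru < Jomo < Juno < Soren < Zane < Nico < Orla < Yosef.
The 4th smallest is Lior.

Lior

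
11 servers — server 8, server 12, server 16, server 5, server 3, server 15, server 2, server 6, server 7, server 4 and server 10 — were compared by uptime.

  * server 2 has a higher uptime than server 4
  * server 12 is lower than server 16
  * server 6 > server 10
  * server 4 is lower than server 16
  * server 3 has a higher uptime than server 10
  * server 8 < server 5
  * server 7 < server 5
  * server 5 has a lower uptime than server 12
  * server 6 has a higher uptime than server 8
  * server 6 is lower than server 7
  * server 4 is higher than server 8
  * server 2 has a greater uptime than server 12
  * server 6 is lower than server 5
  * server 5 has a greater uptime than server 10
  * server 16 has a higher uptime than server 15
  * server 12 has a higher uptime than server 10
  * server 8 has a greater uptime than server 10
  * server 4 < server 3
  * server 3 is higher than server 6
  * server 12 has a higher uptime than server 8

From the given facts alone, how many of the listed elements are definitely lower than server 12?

From server 12 the given relations immediately reach server 10, server 8, server 5.
From those, server 6, server 7 — 5 in total.
No other element is forced below server 12 by the given relations, so the count is 5.

5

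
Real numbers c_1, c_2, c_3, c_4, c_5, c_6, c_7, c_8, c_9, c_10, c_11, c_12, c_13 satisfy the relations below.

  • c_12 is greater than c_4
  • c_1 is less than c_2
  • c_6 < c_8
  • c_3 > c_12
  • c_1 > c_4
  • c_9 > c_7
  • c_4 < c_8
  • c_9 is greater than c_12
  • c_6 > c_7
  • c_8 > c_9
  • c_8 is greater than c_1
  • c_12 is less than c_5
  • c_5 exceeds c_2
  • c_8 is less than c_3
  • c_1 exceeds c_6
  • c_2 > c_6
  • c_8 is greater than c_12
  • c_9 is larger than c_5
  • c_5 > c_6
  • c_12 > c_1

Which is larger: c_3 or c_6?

Chaining the given relations: c_6 < c_1 < c_12 < c_5 < c_9 < c_8 < c_3.
So c_6 < c_3; c_3 is the larger of the two.

c_3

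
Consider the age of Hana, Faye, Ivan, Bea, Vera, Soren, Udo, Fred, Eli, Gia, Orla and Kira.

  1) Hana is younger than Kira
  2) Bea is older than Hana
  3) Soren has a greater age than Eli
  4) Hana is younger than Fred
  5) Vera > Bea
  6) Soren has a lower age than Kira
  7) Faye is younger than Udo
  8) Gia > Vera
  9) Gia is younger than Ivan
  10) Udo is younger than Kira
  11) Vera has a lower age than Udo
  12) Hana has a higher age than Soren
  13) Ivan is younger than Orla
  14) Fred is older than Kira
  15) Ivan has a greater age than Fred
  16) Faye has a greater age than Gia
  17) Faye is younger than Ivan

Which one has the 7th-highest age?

Gia

Chaining the given pairs: Eli < Soren < Hana < Bea < Vera < Gia < Faye < Udo < Kira < Fred < Ivan < Orla.
The 7th largest is Gia.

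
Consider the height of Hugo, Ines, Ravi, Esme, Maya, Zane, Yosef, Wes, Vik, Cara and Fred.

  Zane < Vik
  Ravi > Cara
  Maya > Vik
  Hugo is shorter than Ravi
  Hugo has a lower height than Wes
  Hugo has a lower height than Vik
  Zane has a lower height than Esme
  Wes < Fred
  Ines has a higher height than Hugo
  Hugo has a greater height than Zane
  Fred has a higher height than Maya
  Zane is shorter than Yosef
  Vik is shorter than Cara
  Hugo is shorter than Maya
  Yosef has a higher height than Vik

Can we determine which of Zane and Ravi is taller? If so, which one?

Ravi

Zane < Hugo < Vik < Cara < Ravi, by transitivity through Hugo, Vik, Cara.
So Ravi is taller.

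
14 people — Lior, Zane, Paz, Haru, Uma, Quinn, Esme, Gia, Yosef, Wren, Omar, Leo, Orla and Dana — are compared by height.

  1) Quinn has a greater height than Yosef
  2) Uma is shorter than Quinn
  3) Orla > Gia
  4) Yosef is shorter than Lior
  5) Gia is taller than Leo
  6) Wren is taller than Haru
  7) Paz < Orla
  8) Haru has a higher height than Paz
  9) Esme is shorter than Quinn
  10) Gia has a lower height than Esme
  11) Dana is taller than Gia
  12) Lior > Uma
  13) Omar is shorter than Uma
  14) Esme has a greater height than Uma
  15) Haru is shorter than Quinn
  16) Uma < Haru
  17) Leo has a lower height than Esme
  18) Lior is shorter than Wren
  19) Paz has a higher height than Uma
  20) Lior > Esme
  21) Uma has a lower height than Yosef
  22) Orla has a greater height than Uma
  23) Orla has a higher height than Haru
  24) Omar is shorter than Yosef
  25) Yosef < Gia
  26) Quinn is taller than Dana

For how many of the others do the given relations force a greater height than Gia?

6

The elements the relations force above Gia are Dana, Esme, Lior, Quinn, Wren, Orla — no chain reaches any other.
That is 6.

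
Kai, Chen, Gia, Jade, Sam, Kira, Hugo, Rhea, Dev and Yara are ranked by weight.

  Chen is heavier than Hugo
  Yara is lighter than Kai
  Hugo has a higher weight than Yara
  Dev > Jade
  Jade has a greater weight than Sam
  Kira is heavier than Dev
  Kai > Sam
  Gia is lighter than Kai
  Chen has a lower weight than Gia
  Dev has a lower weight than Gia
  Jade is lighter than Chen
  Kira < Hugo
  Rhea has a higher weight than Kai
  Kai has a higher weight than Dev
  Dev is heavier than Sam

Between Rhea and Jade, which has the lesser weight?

Jade < Dev and Dev < Kira give Jade < Kira.
Then Kira < Hugo extends the chain to Hugo.
With Hugo < Chen: Jade < Dev < Kira < Hugo < Chen.
Then Chen < Gia extends the chain to Gia.
With Gia < Kai: Jade < Dev < Kira < Hugo < Chen < Gia < Kai.
With Kai < Rhea: Jade < Dev < Kira < Hugo < Chen < Gia < Kai < Rhea.
So Jade < Rhea; Jade is the lighter of the two.

Jade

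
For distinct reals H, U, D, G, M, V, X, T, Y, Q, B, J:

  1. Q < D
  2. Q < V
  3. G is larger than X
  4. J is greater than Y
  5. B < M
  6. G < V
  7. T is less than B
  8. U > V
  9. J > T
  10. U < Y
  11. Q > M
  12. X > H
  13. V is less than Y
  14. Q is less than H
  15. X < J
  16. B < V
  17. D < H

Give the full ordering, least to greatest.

T < B < M < Q < D < H < X < G < V < U < Y < J

Each adjacent pair is fixed by a given relation: T < B; B < M; M < Q; Q < D; D < H; H < X; X < G; G < V; V < U; U < Y; Y < J. Chaining them end to end gives the full order.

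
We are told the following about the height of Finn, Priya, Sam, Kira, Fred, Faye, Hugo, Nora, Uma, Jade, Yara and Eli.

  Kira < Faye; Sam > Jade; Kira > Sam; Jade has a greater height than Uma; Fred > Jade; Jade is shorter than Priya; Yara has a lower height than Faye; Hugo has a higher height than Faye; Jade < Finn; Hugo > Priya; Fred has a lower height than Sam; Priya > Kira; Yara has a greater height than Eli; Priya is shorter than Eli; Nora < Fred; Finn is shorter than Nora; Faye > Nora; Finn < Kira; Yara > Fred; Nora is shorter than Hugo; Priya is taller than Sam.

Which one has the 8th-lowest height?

The consecutive relations fix a unique order: Uma < Jade < Finn < Nora < Fred < Sam < Kira < Priya < Eli < Yara < Faye < Hugo.
The 8th smallest is Priya.

Priya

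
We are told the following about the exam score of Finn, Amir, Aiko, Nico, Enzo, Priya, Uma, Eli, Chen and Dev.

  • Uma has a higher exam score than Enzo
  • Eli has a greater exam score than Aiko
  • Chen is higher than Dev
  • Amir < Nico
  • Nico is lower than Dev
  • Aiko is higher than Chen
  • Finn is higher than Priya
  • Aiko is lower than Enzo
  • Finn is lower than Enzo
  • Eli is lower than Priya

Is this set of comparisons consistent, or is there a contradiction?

The single ordering Amir < Nico < Dev < Chen < Aiko < Eli < Priya < Finn < Enzo < Uma satisfies every listed relation, so no contradiction arises.

consistent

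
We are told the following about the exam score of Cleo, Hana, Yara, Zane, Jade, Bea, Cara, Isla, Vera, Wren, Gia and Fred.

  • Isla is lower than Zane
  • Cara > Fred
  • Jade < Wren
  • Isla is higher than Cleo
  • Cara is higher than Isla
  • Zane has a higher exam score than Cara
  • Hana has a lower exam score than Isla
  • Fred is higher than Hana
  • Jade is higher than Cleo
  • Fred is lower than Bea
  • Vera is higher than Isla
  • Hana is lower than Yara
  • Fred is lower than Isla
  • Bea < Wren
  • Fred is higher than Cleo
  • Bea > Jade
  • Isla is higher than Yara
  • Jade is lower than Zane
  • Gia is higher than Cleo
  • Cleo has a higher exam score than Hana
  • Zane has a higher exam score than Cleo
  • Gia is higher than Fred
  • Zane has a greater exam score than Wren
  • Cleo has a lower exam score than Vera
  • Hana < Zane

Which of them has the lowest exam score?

Hana

Cleo is not least since Hana < Cleo; Fred is not least since Hana < Fred; Jade is not least since Cleo < Jade; Bea is not least since Jade < Bea; Yara is not least since Hana < Yara; Wren is not least since Bea < Wren; Isla is not least since Yara < Isla; Gia is not least since Fred < Gia; Cara is not least since Isla < Cara; Vera is not least since Isla < Vera; Zane is not least since Cara < Zane.
Only Hana has nothing below it, so Hana is the lowest exam score.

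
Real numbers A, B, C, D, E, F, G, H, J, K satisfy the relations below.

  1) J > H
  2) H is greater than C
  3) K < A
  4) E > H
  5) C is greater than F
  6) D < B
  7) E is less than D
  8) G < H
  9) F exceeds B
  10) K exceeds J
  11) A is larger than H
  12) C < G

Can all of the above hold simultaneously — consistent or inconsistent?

inconsistent

Chaining the given relations yields E < D < B < F < C < G < H, so E < H. But one relation states H < E. These cannot both hold.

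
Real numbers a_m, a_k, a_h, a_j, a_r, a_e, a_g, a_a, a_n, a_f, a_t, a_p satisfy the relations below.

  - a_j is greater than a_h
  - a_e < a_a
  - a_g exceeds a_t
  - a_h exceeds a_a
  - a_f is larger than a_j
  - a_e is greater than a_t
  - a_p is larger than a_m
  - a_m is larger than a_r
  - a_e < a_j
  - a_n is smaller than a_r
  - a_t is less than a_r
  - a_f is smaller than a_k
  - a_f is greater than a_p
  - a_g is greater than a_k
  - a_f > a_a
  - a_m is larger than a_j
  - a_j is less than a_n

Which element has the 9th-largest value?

Piecing the relations together gives one ordering: a_t < a_e < a_a < a_h < a_j < a_n < a_r < a_m < a_p < a_f < a_k < a_g.
The 9th largest is a_h.

a_h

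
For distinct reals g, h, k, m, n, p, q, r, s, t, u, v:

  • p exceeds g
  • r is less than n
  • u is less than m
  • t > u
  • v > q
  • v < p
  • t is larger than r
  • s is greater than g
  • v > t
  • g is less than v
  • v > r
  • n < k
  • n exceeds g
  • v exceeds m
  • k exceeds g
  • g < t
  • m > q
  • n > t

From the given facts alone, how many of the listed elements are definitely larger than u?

6

From u the given relations immediately reach t, m.
From those, n, v — 4 in total.
From those, k, p — 6 in total.
Nothing else is reachable above u; 6 in all.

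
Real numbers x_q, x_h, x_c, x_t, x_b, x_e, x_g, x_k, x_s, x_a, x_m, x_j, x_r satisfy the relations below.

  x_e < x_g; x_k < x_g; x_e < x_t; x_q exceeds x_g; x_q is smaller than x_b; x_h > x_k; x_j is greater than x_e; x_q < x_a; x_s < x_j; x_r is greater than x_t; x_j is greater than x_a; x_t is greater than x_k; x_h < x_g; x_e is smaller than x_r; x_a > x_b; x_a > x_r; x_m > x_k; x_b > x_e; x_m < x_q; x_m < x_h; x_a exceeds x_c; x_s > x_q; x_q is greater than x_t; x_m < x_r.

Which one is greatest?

x_j

x_e is not greatest since x_e < x_t; x_c is not greatest since x_c < x_a; x_k is not greatest since x_k < x_t; x_m is not greatest since x_m < x_h; x_h is not greatest since x_h < x_g; x_t is not greatest since x_t < x_q; x_g is not greatest since x_g < x_q; x_q is not greatest since x_q < x_s; x_b is not greatest since x_b < x_a; x_r is not greatest since x_r < x_a; x_s is not greatest since x_s < x_j; x_a is not greatest since x_a < x_j.
Only x_j has nothing above it, so x_j is the greatest.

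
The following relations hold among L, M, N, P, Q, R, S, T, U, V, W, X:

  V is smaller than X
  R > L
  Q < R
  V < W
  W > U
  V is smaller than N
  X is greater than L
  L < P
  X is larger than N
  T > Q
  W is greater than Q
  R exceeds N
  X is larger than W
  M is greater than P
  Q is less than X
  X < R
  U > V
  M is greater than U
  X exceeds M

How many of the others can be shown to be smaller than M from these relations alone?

4

The elements the relations force below M are V, L, P, U — no chain reaches any other.
That is 4.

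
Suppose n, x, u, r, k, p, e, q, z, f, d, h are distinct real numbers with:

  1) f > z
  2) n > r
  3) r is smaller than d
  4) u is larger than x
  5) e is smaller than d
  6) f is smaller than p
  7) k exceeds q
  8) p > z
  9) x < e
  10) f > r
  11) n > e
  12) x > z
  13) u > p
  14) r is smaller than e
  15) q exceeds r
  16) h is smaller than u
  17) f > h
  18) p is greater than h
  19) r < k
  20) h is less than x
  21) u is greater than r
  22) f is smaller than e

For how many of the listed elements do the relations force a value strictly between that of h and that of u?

3

Chaining upward from h reaches: f, p, x, e, d, n.
Chaining downward from u reaches: z, r, f, p, x.
Strictly between h and u are those in both lists: f, p, x — 3 elements.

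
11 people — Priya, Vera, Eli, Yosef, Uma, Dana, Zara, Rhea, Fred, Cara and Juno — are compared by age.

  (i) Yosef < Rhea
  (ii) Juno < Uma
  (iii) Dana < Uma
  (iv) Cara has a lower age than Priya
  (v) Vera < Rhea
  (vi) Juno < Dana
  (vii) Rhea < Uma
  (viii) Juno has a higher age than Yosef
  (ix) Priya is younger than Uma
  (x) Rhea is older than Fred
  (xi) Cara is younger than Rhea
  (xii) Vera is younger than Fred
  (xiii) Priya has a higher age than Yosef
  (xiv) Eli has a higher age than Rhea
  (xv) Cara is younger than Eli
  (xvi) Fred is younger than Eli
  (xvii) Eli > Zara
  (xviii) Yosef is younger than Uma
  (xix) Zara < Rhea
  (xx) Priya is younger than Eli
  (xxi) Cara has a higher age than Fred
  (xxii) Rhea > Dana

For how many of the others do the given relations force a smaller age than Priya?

4

The elements the relations force below Priya are Yosef, Vera, Fred, Cara — no chain reaches any other.
That is 4.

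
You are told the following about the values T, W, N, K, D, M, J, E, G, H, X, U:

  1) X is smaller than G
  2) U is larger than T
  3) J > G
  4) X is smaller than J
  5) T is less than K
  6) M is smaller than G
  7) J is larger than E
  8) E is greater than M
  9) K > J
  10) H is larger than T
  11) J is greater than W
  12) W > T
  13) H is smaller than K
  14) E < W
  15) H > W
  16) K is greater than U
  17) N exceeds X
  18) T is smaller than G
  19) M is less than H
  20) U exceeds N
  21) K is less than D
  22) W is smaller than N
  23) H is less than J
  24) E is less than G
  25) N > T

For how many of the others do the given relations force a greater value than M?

9

The elements the relations force above M are E, G, W, H, N, J, U, K, D — no chain reaches any other.
That is 9.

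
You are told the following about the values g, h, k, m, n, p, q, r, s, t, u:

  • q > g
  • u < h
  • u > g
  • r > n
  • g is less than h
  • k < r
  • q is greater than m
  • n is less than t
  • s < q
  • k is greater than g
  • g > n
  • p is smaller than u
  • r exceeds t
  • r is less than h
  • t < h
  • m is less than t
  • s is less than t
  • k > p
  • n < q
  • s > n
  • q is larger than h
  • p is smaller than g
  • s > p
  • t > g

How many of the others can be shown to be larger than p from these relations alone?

8

From p the given relations immediately reach s, g, k, u.
From those, t, r, h, q — 8 in total.
Nothing else is reachable above p; 8 in all.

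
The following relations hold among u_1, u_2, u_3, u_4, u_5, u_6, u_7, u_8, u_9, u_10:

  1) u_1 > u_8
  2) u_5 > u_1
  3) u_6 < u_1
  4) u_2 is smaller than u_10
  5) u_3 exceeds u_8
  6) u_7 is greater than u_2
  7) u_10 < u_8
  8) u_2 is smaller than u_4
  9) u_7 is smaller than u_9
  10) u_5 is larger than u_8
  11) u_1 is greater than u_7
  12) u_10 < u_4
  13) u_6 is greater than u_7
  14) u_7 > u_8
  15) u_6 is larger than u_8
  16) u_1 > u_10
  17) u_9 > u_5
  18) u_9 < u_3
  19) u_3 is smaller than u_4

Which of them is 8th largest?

Piecing the relations together gives one ordering: u_2 < u_10 < u_8 < u_7 < u_6 < u_1 < u_5 < u_9 < u_3 < u_4.
The 8th largest is u_8.

u_8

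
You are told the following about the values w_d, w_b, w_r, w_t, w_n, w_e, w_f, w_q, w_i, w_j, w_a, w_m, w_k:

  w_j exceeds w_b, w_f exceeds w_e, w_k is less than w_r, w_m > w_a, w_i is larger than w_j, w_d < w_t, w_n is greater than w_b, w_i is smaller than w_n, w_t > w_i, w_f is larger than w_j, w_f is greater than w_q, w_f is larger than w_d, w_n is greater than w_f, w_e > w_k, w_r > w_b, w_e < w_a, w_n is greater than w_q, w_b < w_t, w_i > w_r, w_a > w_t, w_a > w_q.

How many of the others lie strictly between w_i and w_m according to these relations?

2

Chaining upward from w_i reaches: w_t, w_n, w_a.
Chaining downward from w_m reaches: w_b, w_k, w_d, w_j, w_r, w_q, w_e, w_t, w_a.
Strictly between w_i and w_m are those in both lists: w_t, w_a — 2 elements.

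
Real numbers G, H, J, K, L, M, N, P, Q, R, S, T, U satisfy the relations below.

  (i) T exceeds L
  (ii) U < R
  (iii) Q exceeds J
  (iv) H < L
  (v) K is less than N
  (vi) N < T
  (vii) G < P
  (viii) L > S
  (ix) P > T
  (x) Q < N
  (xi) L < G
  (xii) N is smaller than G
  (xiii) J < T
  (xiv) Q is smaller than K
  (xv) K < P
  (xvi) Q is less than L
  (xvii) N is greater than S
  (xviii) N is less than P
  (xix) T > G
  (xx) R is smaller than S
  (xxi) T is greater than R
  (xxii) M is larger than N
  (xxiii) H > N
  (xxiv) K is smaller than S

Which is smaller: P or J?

Link the given pairs in sequence: J < Q; Q < K; K < S; S < N; N < H; H < L; L < G; G < T; T < P.
Together: J < Q < K < S < N < H < L < G < T < P.
So J < P; J is the smaller of the two.

J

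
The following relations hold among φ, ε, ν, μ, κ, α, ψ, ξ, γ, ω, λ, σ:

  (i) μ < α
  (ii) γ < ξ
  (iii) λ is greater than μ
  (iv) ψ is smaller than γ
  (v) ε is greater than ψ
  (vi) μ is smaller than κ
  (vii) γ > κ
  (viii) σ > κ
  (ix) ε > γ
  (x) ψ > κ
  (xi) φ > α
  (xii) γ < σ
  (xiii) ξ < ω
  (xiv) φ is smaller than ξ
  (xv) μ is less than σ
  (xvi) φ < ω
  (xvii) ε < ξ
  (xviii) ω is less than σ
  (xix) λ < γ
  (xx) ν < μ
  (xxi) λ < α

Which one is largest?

ν is not greatest since ν < μ; μ is not greatest since μ < α; λ is not greatest since λ < γ; α is not greatest since α < φ; φ is not greatest since φ < ξ; κ is not greatest since κ < γ; ψ is not greatest since ψ < ε; γ is not greatest since γ < ξ; ε is not greatest since ε < ξ; ξ is not greatest since ξ < ω; ω is not greatest since ω < σ.
Only σ has nothing above it, so σ is the largest.

σ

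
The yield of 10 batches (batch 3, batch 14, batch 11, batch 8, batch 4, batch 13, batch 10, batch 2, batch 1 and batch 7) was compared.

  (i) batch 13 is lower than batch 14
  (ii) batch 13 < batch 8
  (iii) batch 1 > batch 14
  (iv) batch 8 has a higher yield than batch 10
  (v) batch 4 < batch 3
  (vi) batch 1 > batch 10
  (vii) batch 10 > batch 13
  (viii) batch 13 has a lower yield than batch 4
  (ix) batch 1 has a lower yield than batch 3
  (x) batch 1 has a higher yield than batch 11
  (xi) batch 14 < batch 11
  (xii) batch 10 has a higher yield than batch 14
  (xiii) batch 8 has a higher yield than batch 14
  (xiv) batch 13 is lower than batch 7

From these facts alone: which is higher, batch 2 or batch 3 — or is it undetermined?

undetermined

Following every chain through batch 2: nothing is chained to batch 2.
batch 3 is not reached, and no chain runs the other way from batch 3 to batch 2.
So the given relations leave the order of batch 2 and batch 3 undetermined.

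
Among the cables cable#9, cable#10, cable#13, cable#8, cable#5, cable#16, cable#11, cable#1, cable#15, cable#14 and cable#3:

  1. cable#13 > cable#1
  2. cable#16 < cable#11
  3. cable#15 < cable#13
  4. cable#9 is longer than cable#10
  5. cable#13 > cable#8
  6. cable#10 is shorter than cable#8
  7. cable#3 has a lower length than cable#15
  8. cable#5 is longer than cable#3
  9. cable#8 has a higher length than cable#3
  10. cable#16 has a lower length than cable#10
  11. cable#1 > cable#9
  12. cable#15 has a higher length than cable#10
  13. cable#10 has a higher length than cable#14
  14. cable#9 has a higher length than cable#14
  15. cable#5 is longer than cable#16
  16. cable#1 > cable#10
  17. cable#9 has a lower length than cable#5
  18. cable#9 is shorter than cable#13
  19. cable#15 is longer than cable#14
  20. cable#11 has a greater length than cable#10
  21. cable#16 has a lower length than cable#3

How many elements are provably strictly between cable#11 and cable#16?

Chaining upward from cable#16 reaches: cable#3, cable#10, cable#15, cable#8, cable#9, cable#1, cable#13, cable#5.
Chaining downward from cable#11 reaches: cable#14, cable#10.
Strictly between cable#16 and cable#11 are those in both lists: cable#10 — 1 element.

1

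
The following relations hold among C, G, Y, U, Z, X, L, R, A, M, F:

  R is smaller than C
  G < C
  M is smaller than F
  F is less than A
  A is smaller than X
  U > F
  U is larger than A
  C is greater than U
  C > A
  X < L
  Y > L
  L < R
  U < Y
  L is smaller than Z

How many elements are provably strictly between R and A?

The relations place A below R. An element lies strictly between them when it is forced above A and also forced below R.
Above A: {X, L, U, C, Y, Z}. Below R: {M, F, X, L}.
Intersection: {X, L} — 2.

2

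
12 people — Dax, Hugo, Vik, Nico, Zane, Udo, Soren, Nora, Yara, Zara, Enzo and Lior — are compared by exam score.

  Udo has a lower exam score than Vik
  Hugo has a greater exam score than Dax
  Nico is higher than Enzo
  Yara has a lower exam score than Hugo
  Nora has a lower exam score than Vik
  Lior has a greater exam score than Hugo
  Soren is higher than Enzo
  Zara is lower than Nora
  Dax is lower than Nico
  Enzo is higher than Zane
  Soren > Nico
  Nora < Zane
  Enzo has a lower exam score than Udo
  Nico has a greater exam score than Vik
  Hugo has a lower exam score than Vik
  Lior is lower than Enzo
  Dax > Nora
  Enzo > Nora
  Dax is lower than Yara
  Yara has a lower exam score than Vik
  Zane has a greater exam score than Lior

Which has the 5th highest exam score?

Chaining the given pairs: Zara < Nora < Dax < Yara < Hugo < Lior < Zane < Enzo < Udo < Vik < Nico < Soren.
Counting 5 from the largest end gives Enzo.

Enzo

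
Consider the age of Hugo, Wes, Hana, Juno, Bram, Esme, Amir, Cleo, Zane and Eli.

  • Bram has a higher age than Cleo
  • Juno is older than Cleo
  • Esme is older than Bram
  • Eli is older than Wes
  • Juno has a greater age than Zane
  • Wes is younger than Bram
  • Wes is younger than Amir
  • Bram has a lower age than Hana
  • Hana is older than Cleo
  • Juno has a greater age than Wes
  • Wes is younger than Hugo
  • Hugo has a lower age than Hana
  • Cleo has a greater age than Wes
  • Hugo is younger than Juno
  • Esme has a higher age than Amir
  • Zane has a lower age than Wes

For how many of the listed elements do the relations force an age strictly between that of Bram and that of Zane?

2

The relations place Zane below Bram. An element lies strictly between them when it is forced above Zane and also forced below Bram.
Above Zane: {Wes, Eli, Cleo, Amir, Hugo, Esme, Hana, Juno}. Below Bram: {Wes, Cleo}.
Intersection: {Wes, Cleo} — 2.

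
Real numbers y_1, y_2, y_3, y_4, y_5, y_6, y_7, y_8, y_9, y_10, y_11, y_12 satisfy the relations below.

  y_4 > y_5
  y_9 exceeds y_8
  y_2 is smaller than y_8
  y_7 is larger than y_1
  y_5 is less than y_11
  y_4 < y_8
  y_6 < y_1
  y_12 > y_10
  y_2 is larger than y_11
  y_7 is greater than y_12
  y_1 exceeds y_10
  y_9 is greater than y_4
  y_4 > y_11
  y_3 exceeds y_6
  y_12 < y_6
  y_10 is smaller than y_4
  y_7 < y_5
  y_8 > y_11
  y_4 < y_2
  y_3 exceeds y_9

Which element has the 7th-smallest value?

Piecing the relations together gives one ordering: y_10 < y_12 < y_6 < y_1 < y_7 < y_5 < y_11 < y_4 < y_2 < y_8 < y_9 < y_3.
Counting 7 from the smallest end gives y_11.

y_11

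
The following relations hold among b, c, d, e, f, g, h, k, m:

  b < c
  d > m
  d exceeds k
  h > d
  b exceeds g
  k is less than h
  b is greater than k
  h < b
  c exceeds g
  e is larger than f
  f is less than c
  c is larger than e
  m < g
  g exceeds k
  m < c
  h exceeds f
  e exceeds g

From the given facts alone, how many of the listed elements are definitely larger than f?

Directly above f: h, e, c.
One step further: b (4 so far).
No other element is forced above f by the given relations, so the count is 4.

4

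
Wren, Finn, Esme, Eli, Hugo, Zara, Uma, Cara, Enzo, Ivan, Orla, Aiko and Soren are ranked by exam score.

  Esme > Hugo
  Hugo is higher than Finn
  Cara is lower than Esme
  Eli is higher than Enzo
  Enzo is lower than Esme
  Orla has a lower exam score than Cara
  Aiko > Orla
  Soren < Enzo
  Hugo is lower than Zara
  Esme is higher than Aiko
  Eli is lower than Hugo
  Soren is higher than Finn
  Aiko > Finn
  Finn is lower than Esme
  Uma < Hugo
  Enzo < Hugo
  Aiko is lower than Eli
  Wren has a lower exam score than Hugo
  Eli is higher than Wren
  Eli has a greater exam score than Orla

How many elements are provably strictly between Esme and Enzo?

2

Chaining upward from Enzo reaches: Eli, Hugo, Zara.
Chaining downward from Esme reaches: Orla, Finn, Uma, Soren, Aiko, Wren, Cara, Eli, Hugo.
Strictly between Enzo and Esme are those in both lists: Eli, Hugo — 2 elements.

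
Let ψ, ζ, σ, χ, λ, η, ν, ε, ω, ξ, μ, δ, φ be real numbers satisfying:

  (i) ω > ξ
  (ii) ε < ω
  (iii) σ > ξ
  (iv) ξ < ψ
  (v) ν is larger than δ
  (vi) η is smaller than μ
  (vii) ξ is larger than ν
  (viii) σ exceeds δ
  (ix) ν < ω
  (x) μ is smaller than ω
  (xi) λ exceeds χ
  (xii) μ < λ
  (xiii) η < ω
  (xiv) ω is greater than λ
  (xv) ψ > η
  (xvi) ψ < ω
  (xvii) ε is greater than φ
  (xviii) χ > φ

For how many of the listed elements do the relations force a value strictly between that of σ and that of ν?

The relations place ν below σ. An element lies strictly between them when it is forced above ν and also forced below σ.
Above ν: {ξ, ψ, ω}. Below σ: {δ, ξ}.
Intersection: {ξ} — 1.

1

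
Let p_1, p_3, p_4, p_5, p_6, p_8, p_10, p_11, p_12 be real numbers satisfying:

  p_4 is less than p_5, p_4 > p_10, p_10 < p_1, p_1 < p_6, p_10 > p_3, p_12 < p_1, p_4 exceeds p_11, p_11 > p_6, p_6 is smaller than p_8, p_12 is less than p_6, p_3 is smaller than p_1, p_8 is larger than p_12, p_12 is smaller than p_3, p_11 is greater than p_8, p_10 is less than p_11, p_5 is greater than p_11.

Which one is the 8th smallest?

The consecutive relations fix a unique order: p_12 < p_3 < p_10 < p_1 < p_6 < p_8 < p_11 < p_4 < p_5.
The 8th smallest is p_4.

p_4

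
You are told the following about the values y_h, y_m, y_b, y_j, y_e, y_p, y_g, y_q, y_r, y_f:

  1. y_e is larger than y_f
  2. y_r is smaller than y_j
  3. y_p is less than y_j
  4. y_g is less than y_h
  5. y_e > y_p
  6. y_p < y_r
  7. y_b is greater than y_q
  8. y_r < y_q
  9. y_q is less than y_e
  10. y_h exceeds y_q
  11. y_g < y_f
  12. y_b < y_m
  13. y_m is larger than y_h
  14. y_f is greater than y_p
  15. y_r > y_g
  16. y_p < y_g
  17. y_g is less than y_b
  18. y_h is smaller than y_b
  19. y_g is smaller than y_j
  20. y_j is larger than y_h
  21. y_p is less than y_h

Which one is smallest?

y_g is not least since y_p < y_g; y_r is not least since y_p < y_r; y_q is not least since y_r < y_q; y_h is not least since y_q < y_h; y_b is not least since y_h < y_b; y_j is not least since y_h < y_j; y_m is not least since y_b < y_m; y_f is not least since y_p < y_f; y_e is not least since y_f < y_e.
Only y_p has nothing below it, so y_p is the smallest.

y_p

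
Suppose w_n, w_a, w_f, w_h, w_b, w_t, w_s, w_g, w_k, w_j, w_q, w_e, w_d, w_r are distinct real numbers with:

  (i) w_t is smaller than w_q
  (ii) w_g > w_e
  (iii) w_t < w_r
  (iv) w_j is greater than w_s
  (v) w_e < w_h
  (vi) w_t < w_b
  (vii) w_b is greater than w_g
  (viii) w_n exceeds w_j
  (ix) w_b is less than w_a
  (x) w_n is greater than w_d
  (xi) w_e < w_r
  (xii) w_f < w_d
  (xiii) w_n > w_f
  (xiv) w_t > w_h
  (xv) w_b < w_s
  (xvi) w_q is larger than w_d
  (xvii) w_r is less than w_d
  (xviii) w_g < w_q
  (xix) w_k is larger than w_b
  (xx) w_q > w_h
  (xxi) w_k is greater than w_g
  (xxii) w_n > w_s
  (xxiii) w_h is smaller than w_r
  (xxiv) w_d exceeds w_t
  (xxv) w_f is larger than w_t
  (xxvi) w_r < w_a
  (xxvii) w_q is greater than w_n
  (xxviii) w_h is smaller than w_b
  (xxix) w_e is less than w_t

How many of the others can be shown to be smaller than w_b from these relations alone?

4

The elements the relations force below w_b are w_e, w_h, w_t, w_g — no chain reaches any other.
That is 4.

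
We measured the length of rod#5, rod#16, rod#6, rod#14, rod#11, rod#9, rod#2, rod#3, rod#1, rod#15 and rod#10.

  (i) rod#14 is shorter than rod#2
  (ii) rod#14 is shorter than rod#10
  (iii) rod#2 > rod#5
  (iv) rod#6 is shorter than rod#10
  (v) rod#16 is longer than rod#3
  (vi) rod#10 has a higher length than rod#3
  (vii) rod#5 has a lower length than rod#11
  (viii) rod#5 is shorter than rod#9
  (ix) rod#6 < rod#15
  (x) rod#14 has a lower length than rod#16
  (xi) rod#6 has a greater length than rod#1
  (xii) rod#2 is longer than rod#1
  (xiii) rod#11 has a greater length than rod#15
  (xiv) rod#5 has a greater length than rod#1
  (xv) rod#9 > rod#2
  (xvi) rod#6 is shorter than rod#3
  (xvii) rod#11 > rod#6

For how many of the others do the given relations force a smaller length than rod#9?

From rod#9 the given relations immediately reach rod#5, rod#2.
From those, rod#14, rod#1 — 4 in total.
No other element is forced below rod#9 by the given relations, so the count is 4.

4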